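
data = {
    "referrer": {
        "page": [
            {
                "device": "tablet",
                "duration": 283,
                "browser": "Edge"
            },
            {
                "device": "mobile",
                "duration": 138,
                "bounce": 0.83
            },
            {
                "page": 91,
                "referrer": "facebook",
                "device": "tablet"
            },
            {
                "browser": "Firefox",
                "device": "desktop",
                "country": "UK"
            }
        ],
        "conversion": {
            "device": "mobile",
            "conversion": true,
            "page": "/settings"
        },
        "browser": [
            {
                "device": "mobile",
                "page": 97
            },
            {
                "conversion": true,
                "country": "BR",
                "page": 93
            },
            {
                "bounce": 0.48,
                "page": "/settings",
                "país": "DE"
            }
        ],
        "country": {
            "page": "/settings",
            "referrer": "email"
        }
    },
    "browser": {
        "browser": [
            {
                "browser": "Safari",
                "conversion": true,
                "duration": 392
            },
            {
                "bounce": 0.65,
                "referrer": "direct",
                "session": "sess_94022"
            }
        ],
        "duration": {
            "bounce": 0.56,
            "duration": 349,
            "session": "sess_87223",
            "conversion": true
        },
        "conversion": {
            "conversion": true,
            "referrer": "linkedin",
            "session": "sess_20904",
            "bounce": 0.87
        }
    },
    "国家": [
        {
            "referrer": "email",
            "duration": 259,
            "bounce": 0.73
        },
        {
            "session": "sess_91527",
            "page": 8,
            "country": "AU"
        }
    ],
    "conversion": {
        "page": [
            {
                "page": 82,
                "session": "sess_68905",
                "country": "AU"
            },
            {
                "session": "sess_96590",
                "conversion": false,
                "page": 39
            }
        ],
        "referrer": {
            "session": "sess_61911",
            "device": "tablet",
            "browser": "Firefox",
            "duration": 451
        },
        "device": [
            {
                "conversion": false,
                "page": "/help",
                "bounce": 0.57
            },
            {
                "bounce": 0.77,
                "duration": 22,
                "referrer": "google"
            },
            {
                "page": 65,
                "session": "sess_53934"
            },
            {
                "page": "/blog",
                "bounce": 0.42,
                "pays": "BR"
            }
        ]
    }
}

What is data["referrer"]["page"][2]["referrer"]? "facebook"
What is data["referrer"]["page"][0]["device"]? "tablet"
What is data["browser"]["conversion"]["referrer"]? "linkedin"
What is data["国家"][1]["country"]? "AU"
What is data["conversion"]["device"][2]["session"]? "sess_53934"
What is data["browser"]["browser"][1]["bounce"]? 0.65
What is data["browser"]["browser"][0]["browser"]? "Safari"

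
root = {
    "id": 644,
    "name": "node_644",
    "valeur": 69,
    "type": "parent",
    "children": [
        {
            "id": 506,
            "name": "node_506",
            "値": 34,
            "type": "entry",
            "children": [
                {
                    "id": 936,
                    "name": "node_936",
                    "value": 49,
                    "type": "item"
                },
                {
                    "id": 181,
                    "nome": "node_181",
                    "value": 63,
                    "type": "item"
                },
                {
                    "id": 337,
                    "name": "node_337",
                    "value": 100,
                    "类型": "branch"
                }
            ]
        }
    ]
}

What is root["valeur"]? 69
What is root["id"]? 644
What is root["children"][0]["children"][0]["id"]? 936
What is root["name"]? "node_644"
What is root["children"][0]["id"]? 506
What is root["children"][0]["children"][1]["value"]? 63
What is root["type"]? "parent"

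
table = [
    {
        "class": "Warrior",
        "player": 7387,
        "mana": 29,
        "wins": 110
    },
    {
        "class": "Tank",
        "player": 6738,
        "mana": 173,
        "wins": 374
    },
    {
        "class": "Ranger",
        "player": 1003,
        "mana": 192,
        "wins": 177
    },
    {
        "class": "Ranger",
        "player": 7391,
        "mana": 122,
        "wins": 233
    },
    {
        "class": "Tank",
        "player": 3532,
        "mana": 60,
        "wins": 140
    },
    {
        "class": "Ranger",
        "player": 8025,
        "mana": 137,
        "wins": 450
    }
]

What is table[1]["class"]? "Tank"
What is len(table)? 6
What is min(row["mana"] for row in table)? 29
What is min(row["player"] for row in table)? 1003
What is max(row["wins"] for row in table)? 450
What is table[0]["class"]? "Warrior"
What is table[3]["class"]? "Ranger"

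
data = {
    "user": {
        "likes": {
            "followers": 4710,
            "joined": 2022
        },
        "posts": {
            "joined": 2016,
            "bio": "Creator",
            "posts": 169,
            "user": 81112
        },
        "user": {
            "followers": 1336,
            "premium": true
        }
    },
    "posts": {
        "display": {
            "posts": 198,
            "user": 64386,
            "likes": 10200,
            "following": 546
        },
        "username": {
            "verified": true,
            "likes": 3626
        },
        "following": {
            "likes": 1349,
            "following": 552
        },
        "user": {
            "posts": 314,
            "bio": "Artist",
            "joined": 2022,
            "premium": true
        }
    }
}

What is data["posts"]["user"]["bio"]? "Artist"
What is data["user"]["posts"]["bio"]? "Creator"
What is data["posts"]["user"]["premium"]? True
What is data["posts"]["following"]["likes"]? 1349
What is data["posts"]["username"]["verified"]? True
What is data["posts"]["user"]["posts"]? 314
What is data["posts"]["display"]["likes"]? 10200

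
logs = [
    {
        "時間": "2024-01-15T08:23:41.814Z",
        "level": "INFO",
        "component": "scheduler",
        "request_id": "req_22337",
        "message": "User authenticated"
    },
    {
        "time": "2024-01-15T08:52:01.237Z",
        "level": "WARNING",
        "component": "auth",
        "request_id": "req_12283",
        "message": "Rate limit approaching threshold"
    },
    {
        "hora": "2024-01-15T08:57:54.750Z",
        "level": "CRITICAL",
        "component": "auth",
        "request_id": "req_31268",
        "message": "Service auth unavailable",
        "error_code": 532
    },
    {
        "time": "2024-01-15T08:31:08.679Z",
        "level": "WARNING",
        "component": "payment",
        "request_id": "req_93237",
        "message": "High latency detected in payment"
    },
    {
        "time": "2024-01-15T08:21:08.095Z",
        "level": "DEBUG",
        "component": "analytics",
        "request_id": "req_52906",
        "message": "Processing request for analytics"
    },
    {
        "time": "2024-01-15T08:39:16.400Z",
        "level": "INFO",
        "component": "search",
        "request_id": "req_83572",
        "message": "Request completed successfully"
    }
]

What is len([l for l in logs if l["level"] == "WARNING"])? 2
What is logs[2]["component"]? "auth"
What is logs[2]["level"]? "CRITICAL"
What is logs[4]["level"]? "DEBUG"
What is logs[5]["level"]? "INFO"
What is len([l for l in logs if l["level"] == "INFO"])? 2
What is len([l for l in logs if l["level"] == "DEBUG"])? 1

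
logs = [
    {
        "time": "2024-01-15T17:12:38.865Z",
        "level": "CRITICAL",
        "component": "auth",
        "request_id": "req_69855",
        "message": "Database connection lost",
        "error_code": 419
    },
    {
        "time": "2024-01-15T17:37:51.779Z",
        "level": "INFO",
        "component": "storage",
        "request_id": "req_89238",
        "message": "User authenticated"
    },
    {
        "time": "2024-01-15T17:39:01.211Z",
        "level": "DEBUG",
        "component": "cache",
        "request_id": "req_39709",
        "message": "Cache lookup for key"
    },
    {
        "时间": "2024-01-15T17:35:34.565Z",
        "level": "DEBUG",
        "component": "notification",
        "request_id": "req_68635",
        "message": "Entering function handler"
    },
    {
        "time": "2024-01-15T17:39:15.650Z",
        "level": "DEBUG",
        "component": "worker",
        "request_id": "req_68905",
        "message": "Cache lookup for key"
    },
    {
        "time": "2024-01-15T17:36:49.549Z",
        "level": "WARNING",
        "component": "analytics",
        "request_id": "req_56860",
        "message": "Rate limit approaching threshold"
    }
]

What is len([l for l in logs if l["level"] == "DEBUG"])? 3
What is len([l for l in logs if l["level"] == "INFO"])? 1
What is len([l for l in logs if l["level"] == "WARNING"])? 1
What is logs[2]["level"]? "DEBUG"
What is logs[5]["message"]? "Rate limit approaching threshold"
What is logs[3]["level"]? "DEBUG"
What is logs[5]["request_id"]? "req_56860"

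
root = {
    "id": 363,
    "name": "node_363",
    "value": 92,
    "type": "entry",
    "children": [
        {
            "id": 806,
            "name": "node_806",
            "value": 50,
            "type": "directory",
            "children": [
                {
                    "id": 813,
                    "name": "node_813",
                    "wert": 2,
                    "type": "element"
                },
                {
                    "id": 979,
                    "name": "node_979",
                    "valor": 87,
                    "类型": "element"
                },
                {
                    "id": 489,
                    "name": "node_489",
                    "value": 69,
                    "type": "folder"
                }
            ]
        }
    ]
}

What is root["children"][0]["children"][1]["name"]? "node_979"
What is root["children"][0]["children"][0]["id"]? 813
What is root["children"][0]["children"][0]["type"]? "element"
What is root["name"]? "node_363"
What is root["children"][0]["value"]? 50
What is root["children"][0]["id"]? 806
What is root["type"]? "entry"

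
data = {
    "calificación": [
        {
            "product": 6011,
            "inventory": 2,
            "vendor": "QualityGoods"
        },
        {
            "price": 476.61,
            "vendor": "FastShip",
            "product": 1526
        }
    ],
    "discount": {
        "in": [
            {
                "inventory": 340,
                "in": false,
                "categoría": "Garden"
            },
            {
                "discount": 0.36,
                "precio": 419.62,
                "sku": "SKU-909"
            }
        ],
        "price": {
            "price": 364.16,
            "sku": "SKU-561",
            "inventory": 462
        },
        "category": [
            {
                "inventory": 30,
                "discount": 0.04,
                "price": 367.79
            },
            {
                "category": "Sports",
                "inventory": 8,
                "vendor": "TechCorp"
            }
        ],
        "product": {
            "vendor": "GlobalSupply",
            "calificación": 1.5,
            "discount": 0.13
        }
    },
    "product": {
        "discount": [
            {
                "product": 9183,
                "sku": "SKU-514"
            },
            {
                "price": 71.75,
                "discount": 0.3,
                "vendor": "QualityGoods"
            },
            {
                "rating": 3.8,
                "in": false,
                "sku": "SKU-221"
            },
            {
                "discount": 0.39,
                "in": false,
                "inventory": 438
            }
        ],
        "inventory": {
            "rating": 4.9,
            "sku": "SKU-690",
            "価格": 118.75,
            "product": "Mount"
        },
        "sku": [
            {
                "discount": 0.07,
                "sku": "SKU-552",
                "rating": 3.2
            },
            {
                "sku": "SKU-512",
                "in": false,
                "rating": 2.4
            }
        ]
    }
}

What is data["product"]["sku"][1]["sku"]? "SKU-512"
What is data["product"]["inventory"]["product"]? "Mount"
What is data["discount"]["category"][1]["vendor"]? "TechCorp"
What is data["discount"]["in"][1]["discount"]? 0.36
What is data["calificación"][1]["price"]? 476.61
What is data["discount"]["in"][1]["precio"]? 419.62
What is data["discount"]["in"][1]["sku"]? "SKU-909"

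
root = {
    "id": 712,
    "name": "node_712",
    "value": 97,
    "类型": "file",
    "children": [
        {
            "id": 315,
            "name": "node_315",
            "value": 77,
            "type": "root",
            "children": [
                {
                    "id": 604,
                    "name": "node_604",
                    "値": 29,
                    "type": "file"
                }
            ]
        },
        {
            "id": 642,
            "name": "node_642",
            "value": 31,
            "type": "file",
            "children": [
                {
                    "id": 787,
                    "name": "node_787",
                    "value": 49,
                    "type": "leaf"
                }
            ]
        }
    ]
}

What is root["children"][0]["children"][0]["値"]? 29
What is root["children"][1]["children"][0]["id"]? 787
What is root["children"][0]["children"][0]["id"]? 604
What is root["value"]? 97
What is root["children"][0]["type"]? "root"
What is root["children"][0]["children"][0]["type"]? "file"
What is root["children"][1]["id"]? 642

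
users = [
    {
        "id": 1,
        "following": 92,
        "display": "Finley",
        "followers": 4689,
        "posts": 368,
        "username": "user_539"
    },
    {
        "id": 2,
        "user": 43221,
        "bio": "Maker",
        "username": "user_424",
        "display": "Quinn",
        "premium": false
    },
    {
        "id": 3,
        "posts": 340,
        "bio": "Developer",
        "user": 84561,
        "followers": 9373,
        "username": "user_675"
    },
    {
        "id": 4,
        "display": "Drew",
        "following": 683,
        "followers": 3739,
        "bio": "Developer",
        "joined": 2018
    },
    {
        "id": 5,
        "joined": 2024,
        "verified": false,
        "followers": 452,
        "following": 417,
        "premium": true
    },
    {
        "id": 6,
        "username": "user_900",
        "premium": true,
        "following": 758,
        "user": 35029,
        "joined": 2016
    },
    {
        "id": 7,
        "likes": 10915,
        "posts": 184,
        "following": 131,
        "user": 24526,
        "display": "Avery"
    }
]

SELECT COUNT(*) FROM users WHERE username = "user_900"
1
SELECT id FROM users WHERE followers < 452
[]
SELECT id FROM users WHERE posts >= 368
[1]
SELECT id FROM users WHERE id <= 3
[1, 2, 3]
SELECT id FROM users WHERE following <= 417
[1, 5, 7]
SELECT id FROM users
[1, 2, 3, 4, 5, 6, 7]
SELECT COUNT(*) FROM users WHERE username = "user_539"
1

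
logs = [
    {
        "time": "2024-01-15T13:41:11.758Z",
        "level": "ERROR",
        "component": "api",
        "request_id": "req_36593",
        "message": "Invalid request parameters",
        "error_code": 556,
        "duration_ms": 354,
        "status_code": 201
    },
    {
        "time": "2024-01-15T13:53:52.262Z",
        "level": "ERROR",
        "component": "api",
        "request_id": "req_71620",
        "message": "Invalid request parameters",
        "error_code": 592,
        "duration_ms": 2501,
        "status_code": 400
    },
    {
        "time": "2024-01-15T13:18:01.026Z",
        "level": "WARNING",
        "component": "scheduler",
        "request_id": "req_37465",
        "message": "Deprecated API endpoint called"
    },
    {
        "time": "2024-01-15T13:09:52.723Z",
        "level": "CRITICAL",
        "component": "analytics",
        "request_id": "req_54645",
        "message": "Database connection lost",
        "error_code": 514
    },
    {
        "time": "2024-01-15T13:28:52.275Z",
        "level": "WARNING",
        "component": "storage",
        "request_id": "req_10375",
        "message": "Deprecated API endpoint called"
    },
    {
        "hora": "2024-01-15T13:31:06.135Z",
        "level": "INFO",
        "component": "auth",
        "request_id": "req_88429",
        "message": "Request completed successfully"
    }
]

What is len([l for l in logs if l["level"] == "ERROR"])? 2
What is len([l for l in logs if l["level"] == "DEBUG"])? 0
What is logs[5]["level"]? "INFO"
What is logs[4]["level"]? "WARNING"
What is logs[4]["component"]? "storage"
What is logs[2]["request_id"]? "req_37465"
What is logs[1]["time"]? "2024-01-15T13:53:52.262Z"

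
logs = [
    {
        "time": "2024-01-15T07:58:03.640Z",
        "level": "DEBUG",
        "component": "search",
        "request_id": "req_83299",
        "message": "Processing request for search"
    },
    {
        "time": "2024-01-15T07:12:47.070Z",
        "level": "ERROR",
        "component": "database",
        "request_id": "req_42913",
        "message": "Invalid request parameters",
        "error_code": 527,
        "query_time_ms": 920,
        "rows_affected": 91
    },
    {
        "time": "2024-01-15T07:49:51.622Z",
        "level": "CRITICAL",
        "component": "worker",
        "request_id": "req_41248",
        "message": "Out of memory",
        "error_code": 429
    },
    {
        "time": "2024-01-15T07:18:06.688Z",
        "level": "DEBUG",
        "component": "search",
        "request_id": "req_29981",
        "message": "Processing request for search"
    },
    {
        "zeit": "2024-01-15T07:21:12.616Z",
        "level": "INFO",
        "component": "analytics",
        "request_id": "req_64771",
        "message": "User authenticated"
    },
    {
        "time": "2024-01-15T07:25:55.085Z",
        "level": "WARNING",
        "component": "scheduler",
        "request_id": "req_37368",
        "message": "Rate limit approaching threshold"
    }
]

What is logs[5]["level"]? "WARNING"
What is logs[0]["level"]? "DEBUG"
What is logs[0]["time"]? "2024-01-15T07:58:03.640Z"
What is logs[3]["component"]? "search"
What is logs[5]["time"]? "2024-01-15T07:25:55.085Z"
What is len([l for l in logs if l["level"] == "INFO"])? 1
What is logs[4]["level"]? "INFO"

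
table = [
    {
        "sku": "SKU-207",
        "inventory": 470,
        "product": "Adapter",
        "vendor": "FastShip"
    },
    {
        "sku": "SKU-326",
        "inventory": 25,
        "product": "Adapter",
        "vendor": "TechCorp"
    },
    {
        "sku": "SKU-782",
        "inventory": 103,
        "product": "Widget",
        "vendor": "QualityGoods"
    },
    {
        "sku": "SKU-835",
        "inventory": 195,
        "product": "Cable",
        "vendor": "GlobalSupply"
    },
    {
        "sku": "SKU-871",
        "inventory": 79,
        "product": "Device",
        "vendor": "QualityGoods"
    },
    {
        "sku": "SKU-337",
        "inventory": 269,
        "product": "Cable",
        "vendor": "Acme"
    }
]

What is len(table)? 6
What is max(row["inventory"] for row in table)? 470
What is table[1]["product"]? "Adapter"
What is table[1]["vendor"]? "TechCorp"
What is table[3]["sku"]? "SKU-835"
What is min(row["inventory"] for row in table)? 25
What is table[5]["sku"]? "SKU-337"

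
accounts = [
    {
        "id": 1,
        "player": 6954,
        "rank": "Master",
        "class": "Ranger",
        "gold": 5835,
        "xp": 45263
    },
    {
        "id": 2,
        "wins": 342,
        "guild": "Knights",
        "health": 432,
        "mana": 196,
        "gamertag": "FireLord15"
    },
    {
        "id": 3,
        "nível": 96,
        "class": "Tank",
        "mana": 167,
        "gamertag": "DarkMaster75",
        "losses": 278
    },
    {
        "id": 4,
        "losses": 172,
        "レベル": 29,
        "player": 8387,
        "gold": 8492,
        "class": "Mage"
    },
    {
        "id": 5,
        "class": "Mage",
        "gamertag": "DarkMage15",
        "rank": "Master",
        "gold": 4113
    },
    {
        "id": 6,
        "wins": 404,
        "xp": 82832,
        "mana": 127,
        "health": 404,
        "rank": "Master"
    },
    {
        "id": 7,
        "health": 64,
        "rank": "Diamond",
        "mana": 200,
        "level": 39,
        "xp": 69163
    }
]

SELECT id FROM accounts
[1, 2, 3, 4, 5, 6, 7]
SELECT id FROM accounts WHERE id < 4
[1, 2, 3]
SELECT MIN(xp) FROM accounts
45263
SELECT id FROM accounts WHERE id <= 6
[1, 2, 3, 4, 5, 6]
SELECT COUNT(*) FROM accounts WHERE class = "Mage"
2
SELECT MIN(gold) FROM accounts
4113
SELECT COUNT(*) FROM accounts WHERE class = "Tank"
1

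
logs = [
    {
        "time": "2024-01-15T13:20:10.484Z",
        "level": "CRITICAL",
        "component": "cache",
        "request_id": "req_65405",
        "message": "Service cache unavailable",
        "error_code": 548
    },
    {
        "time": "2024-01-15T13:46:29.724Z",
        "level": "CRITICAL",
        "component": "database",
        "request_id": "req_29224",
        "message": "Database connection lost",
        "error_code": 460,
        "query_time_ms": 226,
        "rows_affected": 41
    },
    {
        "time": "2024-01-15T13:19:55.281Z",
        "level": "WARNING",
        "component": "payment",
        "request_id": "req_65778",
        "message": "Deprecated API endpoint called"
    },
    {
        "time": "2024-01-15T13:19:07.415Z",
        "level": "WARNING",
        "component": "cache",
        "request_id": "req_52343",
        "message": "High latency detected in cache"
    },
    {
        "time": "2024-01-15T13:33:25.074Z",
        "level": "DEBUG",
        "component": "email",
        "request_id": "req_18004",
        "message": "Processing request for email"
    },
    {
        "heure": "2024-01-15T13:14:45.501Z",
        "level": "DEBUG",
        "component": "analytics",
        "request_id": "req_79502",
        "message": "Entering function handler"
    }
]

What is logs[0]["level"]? "CRITICAL"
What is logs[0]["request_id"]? "req_65405"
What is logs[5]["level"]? "DEBUG"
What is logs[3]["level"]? "WARNING"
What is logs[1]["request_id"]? "req_29224"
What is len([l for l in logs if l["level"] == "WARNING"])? 2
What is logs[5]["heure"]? "2024-01-15T13:14:45.501Z"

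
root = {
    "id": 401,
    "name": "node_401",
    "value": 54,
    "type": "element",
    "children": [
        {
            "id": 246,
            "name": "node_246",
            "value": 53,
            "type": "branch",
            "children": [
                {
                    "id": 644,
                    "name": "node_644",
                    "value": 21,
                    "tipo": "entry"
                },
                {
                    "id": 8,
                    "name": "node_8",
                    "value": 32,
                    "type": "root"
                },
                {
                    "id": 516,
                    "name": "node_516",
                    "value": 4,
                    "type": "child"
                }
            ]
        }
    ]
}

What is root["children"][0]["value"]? 53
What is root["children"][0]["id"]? 246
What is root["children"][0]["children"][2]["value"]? 4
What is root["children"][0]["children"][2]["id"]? 516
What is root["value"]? 54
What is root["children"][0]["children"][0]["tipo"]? "entry"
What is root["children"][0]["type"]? "branch"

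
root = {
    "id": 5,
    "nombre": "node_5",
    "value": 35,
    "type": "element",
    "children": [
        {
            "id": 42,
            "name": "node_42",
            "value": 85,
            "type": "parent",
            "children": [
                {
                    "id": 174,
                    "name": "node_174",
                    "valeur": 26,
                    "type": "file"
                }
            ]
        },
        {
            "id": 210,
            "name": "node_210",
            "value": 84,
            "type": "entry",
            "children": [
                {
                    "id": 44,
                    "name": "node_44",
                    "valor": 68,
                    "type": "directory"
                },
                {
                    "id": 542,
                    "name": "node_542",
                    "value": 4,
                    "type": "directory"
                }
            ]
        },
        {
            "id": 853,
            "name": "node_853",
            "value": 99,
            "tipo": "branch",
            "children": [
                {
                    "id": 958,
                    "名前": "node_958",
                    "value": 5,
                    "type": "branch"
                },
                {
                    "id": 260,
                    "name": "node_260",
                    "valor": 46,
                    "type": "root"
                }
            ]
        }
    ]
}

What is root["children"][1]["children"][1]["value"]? 4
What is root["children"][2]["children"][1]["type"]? "root"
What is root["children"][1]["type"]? "entry"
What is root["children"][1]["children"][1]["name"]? "node_542"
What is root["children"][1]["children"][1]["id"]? 542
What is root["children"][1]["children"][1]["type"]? "directory"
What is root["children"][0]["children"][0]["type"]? "file"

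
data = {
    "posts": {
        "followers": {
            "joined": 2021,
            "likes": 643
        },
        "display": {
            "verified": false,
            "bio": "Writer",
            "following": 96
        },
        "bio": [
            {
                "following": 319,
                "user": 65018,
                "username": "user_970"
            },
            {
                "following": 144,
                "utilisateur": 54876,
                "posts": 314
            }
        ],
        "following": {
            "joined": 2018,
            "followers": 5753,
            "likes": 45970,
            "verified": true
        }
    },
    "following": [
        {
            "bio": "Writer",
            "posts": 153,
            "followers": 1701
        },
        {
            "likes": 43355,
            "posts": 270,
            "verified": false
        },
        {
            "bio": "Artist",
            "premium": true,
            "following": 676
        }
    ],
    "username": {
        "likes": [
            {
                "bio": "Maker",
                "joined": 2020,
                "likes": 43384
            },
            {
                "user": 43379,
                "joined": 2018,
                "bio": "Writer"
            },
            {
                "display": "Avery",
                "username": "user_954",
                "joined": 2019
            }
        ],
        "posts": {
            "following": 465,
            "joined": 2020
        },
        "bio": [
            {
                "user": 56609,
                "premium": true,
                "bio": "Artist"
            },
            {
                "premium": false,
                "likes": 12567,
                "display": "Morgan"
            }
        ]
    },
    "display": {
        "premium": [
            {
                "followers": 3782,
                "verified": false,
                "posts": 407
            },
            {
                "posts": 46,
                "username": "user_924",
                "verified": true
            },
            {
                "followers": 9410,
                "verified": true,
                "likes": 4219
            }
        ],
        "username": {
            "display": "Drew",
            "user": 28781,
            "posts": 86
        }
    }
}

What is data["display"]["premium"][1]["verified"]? True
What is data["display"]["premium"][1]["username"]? "user_924"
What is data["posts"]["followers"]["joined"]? 2021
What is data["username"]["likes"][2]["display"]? "Avery"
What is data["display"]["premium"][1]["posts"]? 46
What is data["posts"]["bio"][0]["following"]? 319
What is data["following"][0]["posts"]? 153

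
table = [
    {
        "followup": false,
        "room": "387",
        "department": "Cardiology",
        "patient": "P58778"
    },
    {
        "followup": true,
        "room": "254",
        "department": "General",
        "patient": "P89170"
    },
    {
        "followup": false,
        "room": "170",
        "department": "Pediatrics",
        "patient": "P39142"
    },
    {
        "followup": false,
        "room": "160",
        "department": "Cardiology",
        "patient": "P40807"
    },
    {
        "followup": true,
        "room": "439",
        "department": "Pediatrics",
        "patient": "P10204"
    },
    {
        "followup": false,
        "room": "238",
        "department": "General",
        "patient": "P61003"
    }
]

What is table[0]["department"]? "Cardiology"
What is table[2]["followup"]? False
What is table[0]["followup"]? False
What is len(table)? 6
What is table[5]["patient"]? "P61003"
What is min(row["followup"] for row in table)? False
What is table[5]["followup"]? False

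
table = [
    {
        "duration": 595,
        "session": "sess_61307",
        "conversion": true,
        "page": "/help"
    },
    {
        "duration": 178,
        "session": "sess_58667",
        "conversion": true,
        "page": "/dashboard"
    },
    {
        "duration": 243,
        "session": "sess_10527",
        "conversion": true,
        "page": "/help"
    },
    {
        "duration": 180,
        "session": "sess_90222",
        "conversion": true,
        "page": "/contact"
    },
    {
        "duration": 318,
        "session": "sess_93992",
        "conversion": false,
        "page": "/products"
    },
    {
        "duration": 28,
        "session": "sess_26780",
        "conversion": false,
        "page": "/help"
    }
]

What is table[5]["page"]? "/help"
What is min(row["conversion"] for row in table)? False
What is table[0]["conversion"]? True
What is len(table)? 6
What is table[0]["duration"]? 595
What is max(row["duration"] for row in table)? 595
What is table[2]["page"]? "/help"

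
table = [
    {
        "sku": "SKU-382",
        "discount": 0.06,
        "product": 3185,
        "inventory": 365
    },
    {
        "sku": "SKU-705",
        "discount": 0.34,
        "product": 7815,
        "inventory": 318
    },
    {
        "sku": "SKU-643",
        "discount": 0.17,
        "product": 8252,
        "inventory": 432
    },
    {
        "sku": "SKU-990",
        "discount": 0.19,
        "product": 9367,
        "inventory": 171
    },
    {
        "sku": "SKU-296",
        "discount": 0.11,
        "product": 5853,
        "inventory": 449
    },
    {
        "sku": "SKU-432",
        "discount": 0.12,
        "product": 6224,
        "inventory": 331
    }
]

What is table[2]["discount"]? 0.17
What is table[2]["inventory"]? 432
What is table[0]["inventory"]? 365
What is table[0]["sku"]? "SKU-382"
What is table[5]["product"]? 6224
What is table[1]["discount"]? 0.34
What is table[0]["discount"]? 0.06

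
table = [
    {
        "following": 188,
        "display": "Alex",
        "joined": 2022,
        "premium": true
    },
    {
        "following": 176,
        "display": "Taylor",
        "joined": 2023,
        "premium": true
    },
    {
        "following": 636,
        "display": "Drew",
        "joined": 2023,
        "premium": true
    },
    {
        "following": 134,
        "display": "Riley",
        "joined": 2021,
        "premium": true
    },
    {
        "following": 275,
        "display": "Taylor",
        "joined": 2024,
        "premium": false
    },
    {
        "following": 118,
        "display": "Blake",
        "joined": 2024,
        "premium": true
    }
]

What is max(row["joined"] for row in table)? 2024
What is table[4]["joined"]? 2024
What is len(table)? 6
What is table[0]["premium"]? True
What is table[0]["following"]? 188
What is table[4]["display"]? "Taylor"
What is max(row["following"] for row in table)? 636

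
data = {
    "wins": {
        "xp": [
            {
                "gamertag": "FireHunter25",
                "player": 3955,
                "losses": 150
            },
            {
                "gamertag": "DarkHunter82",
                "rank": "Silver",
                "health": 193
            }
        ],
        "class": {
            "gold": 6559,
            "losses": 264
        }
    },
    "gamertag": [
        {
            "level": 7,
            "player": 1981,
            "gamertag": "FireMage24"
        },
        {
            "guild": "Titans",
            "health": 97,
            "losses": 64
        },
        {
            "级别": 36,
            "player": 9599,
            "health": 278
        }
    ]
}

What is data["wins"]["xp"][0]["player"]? 3955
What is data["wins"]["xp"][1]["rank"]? "Silver"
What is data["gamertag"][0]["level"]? 7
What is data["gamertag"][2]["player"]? 9599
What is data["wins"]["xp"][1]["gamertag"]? "DarkHunter82"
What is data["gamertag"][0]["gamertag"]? "FireMage24"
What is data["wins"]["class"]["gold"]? 6559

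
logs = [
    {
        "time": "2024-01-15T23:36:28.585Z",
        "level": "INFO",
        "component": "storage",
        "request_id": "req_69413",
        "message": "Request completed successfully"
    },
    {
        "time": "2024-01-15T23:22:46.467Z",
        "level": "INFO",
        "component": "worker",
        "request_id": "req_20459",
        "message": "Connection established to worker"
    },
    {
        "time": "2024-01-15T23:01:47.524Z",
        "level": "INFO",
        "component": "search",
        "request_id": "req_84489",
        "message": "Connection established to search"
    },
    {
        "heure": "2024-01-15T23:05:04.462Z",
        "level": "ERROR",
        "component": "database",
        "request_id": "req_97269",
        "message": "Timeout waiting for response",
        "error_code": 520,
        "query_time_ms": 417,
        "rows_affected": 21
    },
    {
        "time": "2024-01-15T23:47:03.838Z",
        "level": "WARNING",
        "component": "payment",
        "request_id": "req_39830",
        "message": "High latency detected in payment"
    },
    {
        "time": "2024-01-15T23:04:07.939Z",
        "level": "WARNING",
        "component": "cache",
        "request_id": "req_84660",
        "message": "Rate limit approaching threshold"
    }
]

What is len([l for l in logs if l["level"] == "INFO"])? 3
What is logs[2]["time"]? "2024-01-15T23:01:47.524Z"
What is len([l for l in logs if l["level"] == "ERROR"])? 1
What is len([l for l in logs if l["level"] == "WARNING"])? 2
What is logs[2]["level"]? "INFO"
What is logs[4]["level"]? "WARNING"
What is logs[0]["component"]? "storage"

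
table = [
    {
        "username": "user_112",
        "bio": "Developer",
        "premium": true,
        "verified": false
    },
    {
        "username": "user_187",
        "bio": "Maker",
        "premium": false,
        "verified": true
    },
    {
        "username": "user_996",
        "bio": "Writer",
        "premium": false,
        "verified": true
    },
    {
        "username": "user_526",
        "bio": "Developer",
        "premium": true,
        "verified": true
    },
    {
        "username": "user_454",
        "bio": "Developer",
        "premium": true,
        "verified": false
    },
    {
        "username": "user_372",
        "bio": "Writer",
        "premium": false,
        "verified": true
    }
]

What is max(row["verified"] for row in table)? True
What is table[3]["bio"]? "Developer"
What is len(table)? 6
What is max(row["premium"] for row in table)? True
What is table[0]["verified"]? False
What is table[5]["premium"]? False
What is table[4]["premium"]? True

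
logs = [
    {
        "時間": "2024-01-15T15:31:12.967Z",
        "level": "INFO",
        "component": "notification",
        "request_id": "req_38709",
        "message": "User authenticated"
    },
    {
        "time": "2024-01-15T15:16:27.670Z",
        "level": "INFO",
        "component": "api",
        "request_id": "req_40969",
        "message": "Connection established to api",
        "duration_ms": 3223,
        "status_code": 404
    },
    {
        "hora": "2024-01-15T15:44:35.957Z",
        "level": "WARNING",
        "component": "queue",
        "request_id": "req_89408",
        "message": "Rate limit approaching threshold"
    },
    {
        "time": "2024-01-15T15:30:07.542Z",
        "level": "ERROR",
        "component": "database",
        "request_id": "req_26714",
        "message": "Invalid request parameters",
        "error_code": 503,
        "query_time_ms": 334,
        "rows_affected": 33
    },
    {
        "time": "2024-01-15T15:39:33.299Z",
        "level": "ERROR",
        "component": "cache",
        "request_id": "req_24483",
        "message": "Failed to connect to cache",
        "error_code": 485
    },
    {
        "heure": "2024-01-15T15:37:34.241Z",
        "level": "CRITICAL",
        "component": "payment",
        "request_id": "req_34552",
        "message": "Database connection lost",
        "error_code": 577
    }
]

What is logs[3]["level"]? "ERROR"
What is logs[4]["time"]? "2024-01-15T15:39:33.299Z"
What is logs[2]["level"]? "WARNING"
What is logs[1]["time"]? "2024-01-15T15:16:27.670Z"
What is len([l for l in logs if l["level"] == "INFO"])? 2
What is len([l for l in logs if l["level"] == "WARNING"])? 1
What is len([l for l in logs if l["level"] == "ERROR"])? 2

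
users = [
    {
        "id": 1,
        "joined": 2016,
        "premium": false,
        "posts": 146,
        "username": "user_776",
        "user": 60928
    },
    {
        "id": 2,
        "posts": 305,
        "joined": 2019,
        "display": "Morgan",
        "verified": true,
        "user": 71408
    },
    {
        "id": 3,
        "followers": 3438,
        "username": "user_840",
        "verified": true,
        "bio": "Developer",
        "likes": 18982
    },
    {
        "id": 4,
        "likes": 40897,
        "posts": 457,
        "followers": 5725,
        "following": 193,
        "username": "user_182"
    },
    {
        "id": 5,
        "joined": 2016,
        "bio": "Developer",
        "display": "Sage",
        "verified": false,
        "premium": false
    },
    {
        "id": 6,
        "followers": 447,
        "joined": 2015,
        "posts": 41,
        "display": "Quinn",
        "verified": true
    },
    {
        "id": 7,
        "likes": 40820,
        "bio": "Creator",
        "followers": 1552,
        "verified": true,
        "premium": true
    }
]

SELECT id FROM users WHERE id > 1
[2, 3, 4, 5, 6, 7]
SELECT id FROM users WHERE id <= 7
[1, 2, 3, 4, 5, 6, 7]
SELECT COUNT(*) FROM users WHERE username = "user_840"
1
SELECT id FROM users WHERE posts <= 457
[1, 2, 4, 6]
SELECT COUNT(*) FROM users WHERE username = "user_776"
1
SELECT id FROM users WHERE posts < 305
[1, 6]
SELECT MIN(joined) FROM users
2015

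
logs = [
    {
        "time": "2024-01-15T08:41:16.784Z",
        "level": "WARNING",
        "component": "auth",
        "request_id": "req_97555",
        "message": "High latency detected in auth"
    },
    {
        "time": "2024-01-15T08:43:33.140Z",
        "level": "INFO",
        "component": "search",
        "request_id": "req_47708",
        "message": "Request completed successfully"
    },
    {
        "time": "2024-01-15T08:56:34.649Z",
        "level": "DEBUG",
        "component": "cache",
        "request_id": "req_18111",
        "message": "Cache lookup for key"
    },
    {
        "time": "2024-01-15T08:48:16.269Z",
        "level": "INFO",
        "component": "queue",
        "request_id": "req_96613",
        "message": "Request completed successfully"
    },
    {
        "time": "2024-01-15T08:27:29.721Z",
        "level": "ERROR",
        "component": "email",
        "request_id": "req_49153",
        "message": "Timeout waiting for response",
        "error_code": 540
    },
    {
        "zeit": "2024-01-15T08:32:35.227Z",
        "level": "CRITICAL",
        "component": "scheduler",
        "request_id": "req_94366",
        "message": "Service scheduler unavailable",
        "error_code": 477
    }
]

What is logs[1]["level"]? "INFO"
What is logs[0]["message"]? "High latency detected in auth"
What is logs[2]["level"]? "DEBUG"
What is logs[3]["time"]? "2024-01-15T08:48:16.269Z"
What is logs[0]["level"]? "WARNING"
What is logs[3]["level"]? "INFO"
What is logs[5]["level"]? "CRITICAL"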